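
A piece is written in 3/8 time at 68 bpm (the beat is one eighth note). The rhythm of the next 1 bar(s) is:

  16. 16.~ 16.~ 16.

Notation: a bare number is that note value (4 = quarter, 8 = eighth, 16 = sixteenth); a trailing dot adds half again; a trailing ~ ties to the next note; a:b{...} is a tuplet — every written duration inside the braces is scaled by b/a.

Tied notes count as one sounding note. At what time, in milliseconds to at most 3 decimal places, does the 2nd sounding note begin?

note 2 onset = 3/4b = 661.765ms

1. 0.0ms @ 0 + 661.765ms (3/4)
2. 661.765ms @ 3/4 + 1985.294ms (9/4)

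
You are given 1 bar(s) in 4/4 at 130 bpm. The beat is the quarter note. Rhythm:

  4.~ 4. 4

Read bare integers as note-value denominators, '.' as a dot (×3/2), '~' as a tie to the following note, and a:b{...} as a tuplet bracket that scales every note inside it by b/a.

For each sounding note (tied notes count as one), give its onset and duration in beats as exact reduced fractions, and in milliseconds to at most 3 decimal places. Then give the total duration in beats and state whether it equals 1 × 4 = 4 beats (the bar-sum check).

1) 0.0ms=0b +1384.615ms=3b
2) 1384.615ms=3b +461.538ms=1b
Σ=4b of 4 (130bpm 4/4) — PASS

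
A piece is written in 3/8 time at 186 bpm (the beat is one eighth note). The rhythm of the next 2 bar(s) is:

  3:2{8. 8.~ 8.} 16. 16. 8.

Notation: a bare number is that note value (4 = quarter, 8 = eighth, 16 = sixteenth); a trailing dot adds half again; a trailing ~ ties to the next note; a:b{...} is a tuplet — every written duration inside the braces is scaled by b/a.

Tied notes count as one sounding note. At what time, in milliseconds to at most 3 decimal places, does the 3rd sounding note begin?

1. 0.0ms @ 0 + 322.581ms (1)
2. 322.581ms @ 1 + 645.161ms (2)
3. 967.742ms @ 3 + 241.935ms (3/4)
4. 1209.677ms @ 15/4 + 241.935ms (3/4)
5. 1451.613ms @ 9/2 + 483.871ms (3/2)

note 3 onset = 3b = 967.742ms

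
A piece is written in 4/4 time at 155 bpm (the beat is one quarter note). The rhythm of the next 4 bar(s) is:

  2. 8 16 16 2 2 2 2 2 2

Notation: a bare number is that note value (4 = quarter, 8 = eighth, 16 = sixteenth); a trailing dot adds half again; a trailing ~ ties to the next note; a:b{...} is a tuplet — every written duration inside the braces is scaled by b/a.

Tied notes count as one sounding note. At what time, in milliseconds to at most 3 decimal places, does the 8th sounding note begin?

note 8 onset = 10b = 3870.968ms

1. 0.0ms @ 0 + 1161.29ms (3)
2. 1161.29ms @ 3 + 193.548ms (1/2)
3. 1354.839ms @ 7/2 + 96.774ms (1/4)
4. 1451.613ms @ 15/4 + 96.774ms (1/4)
5. 1548.387ms @ 4 + 774.194ms (2)
6. 2322.581ms @ 6 + 774.194ms (2)
7. 3096.774ms @ 8 + 774.194ms (2)
8. 3870.968ms @ 10 + 774.194ms (2)
9. 4645.161ms @ 12 + 774.194ms (2)
10. 5419.355ms @ 14 + 774.194ms (2)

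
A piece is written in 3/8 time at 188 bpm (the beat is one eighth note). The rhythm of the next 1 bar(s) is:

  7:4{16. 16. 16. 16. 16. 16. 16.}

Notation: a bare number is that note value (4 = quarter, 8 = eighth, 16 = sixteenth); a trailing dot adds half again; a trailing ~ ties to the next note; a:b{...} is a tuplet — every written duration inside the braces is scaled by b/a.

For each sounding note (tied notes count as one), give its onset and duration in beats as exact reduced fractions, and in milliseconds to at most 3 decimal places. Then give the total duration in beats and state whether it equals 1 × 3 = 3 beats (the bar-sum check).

1) 0.0ms=0b +136.778ms=3/7b
2) 136.778ms=3/7b +136.778ms=3/7b
3) 273.556ms=6/7b +136.778ms=3/7b
4) 410.334ms=9/7b +136.778ms=3/7b
5) 547.112ms=12/7b +136.778ms=3/7b
6) 683.891ms=15/7b +136.778ms=3/7b
7) 820.669ms=18/7b +136.778ms=3/7b
Σ=3b of 3 (188bpm 3/8) — PASS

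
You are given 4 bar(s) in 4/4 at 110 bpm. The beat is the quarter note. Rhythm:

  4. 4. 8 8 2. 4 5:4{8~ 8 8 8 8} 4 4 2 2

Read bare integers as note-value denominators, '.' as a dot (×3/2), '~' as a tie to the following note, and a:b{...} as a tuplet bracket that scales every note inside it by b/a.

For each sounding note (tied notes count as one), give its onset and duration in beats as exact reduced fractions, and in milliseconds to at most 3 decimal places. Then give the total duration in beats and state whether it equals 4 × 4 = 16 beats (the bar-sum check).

1) 0.0ms=0b +818.182ms=3/2b
2) 818.182ms=3/2b +818.182ms=3/2b
3) 1636.364ms=3b +272.727ms=1/2b
4) 1909.091ms=7/2b +272.727ms=1/2b
5) 2181.818ms=4b +1636.364ms=3b
6) 3818.182ms=7b +545.455ms=1b
7) 4363.636ms=8b +436.364ms=4/5b
8) 4800.0ms=44/5b +218.182ms=2/5b
9) 5018.182ms=46/5b +218.182ms=2/5b
10) 5236.364ms=48/5b +218.182ms=2/5b
11) 5454.545ms=10b +545.455ms=1b
12) 6000.0ms=11b +545.455ms=1b
13) 6545.455ms=12b +1090.909ms=2b
14) 7636.364ms=14b +1090.909ms=2b
Σ=16b of 16 (110bpm 4/4) — PASS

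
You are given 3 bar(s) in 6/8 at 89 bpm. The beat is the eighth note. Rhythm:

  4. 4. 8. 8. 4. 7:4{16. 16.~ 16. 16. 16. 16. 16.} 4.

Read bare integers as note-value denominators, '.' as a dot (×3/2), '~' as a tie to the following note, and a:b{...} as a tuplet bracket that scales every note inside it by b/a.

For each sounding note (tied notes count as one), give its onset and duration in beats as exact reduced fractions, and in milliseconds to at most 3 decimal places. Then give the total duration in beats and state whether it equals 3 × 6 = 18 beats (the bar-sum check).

1) 0.0ms=0b +2022.472ms=3b
2) 2022.472ms=3b +2022.472ms=3b
3) 4044.944ms=6b +1011.236ms=3/2b
4) 5056.18ms=15/2b +1011.236ms=3/2b
5) 6067.416ms=9b +2022.472ms=3b
6) 8089.888ms=12b +288.925ms=3/7b
7) 8378.812ms=87/7b +577.849ms=6/7b
8) 8956.661ms=93/7b +288.925ms=3/7b
9) 9245.586ms=96/7b +288.925ms=3/7b
10) 9534.51ms=99/7b +288.925ms=3/7b
11) 9823.435ms=102/7b +288.925ms=3/7b
12) 10112.36ms=15b +2022.472ms=3b
Σ=18b of 18 (89bpm 6/8) — PASS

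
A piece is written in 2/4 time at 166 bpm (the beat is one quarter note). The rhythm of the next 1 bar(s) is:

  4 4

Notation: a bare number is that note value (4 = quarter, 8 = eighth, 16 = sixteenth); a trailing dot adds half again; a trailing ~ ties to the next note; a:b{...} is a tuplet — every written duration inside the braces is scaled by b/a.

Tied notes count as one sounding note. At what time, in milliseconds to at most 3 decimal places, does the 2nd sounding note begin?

1. 0.0ms @ 0 + 361.446ms (1)
2. 361.446ms @ 1 + 361.446ms (1)

note 2 onset = 1b = 361.446ms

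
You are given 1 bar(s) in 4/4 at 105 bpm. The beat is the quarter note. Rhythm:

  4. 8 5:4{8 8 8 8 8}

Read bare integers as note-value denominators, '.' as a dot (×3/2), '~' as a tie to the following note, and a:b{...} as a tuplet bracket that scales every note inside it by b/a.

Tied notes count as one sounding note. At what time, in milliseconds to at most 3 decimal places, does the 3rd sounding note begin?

note 3 onset = 2b = 1142.857ms

1. 0.0ms @ 0 + 857.143ms (3/2)
2. 857.143ms @ 3/2 + 285.714ms (1/2)
3. 1142.857ms @ 2 + 228.571ms (2/5)
4. 1371.429ms @ 12/5 + 228.571ms (2/5)
5. 1600.0ms @ 14/5 + 228.571ms (2/5)
6. 1828.571ms @ 16/5 + 228.571ms (2/5)
7. 2057.143ms @ 18/5 + 228.571ms (2/5)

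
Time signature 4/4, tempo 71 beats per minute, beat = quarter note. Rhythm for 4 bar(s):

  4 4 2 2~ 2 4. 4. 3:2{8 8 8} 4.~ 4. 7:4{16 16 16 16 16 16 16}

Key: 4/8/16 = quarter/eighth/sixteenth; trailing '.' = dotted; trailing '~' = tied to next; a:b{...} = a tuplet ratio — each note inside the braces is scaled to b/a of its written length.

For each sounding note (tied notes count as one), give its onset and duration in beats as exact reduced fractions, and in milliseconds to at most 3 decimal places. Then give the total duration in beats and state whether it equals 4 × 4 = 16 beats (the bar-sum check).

1) 0.0ms=0b +845.07ms=1b
2) 845.07ms=1b +845.07ms=1b
3) 1690.141ms=2b +1690.141ms=2b
4) 3380.282ms=4b +3380.282ms=4b
5) 6760.563ms=8b +1267.606ms=3/2b
6) 8028.169ms=19/2b +1267.606ms=3/2b
7) 9295.775ms=11b +281.69ms=1/3b
8) 9577.465ms=34/3b +281.69ms=1/3b
9) 9859.155ms=35/3b +281.69ms=1/3b
10) 10140.845ms=12b +2535.211ms=3b
11) 12676.056ms=15b +120.724ms=1/7b
12) 12796.781ms=106/7b +120.724ms=1/7b
13) 12917.505ms=107/7b +120.724ms=1/7b
14) 13038.229ms=108/7b +120.724ms=1/7b
15) 13158.954ms=109/7b +120.724ms=1/7b
16) 13279.678ms=110/7b +120.724ms=1/7b
17) 13400.402ms=111/7b +120.724ms=1/7b
Σ=16b of 16 (71bpm 4/4) — PASS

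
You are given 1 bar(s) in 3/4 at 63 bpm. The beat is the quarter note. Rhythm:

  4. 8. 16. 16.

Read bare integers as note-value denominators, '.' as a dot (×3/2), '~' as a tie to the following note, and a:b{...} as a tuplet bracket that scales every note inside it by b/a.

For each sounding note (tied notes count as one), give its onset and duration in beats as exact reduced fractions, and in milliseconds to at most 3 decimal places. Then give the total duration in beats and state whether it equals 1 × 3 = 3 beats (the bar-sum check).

1) 0.0ms=0b +1428.571ms=3/2b
2) 1428.571ms=3/2b +714.286ms=3/4b
3) 2142.857ms=9/4b +357.143ms=3/8b
4) 2500.0ms=21/8b +357.143ms=3/8b
Σ=3b of 3 (63bpm 3/4) — PASS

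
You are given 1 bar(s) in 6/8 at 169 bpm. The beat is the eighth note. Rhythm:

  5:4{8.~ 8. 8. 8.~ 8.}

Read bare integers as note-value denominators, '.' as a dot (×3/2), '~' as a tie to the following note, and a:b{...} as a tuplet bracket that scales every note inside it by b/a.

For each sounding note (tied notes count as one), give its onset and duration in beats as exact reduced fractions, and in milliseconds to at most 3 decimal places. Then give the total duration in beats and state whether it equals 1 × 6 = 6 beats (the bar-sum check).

1) 0.0ms=0b +852.071ms=12/5b
2) 852.071ms=12/5b +426.036ms=6/5b
3) 1278.107ms=18/5b +852.071ms=12/5b
Σ=6b of 6 (169bpm 6/8) — PASS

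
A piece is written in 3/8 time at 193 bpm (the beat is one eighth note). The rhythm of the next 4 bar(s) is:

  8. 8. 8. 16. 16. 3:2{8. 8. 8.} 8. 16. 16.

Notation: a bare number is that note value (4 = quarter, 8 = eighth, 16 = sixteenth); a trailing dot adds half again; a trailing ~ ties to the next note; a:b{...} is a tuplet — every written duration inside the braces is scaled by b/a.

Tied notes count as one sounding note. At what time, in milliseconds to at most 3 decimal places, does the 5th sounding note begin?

1. 0.0ms @ 0 + 466.321ms (3/2)
2. 466.321ms @ 3/2 + 466.321ms (3/2)
3. 932.642ms @ 3 + 466.321ms (3/2)
4. 1398.964ms @ 9/2 + 233.161ms (3/4)
5. 1632.124ms @ 21/4 + 233.161ms (3/4)
6. 1865.285ms @ 6 + 310.881ms (1)
7. 2176.166ms @ 7 + 310.881ms (1)
8. 2487.047ms @ 8 + 310.881ms (1)
9. 2797.927ms @ 9 + 466.321ms (3/2)
10. 3264.249ms @ 21/2 + 233.161ms (3/4)
11. 3497.409ms @ 45/4 + 233.161ms (3/4)

note 5 onset = 21/4b = 1632.124ms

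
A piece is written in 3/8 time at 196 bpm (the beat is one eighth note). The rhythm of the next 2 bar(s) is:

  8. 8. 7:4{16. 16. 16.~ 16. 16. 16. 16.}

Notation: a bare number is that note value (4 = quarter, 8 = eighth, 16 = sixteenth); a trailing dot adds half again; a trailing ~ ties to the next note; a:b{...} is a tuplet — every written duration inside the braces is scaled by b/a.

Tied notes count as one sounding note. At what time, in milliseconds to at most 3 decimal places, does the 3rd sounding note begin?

1. 0.0ms @ 0 + 459.184ms (3/2)
2. 459.184ms @ 3/2 + 459.184ms (3/2)
3. 918.367ms @ 3 + 131.195ms (3/7)
4. 1049.563ms @ 24/7 + 131.195ms (3/7)
5. 1180.758ms @ 27/7 + 262.391ms (6/7)
6. 1443.149ms @ 33/7 + 131.195ms (3/7)
7. 1574.344ms @ 36/7 + 131.195ms (3/7)
8. 1705.539ms @ 39/7 + 131.195ms (3/7)

note 3 onset = 3b = 918.367ms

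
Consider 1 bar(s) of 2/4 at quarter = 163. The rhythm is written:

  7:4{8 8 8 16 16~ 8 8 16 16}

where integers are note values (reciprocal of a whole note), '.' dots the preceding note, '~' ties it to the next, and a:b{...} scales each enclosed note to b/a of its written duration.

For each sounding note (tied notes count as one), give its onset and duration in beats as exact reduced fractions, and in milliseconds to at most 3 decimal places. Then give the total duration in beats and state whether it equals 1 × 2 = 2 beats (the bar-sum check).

1) 0.0ms=0b +105.171ms=2/7b
2) 105.171ms=2/7b +105.171ms=2/7b
3) 210.342ms=4/7b +105.171ms=2/7b
4) 315.513ms=6/7b +52.585ms=1/7b
5) 368.098ms=1b +157.756ms=3/7b
6) 525.855ms=10/7b +105.171ms=2/7b
7) 631.025ms=12/7b +52.585ms=1/7b
8) 683.611ms=13/7b +52.585ms=1/7b
Σ=2b of 2 (163bpm 2/4) — PASS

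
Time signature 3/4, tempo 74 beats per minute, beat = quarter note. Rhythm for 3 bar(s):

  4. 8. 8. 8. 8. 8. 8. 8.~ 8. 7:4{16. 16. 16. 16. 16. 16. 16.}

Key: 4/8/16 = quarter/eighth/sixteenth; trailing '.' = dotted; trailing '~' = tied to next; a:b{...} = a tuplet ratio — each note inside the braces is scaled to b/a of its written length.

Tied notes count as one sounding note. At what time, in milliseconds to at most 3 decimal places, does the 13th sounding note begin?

1. 0.0ms @ 0 + 1216.216ms (3/2)
2. 1216.216ms @ 3/2 + 608.108ms (3/4)
3. 1824.324ms @ 9/4 + 608.108ms (3/4)
4. 2432.432ms @ 3 + 608.108ms (3/4)
5. 3040.541ms @ 15/4 + 608.108ms (3/4)
6. 3648.649ms @ 9/2 + 608.108ms (3/4)
7. 4256.757ms @ 21/4 + 608.108ms (3/4)
8. 4864.865ms @ 6 + 1216.216ms (3/2)
9. 6081.081ms @ 15/2 + 173.745ms (3/14)
10. 6254.826ms @ 54/7 + 173.745ms (3/14)
11. 6428.571ms @ 111/14 + 173.745ms (3/14)
12. 6602.317ms @ 57/7 + 173.745ms (3/14)
13. 6776.062ms @ 117/14 + 173.745ms (3/14)
14. 6949.807ms @ 60/7 + 173.745ms (3/14)
15. 7123.552ms @ 123/14 + 173.745ms (3/14)

note 13 onset = 117/14b = 6776.062ms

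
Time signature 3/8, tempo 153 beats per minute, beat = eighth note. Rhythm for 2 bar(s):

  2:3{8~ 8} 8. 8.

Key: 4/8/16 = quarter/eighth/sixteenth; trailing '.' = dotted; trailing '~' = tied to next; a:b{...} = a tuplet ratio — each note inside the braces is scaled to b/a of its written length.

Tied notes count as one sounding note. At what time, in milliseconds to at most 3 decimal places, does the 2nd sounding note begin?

note 2 onset = 3b = 1176.471ms

1. 0.0ms @ 0 + 1176.471ms (3)
2. 1176.471ms @ 3 + 588.235ms (3/2)
3. 1764.706ms @ 9/2 + 588.235ms (3/2)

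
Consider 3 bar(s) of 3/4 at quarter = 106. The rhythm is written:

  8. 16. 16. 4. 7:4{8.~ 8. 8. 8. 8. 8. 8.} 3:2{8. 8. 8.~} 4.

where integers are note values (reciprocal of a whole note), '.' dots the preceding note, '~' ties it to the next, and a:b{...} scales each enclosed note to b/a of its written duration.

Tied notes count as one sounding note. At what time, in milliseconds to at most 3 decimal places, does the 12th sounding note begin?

1. 0.0ms @ 0 + 424.528ms (3/4)
2. 424.528ms @ 3/4 + 212.264ms (3/8)
3. 636.792ms @ 9/8 + 212.264ms (3/8)
4. 849.057ms @ 3/2 + 849.057ms (3/2)
5. 1698.113ms @ 3 + 485.175ms (6/7)
6. 2183.288ms @ 27/7 + 242.588ms (3/7)
7. 2425.876ms @ 30/7 + 242.588ms (3/7)
8. 2668.464ms @ 33/7 + 242.588ms (3/7)
9. 2911.051ms @ 36/7 + 242.588ms (3/7)
10. 3153.639ms @ 39/7 + 242.588ms (3/7)
11. 3396.226ms @ 6 + 283.019ms (1/2)
12. 3679.245ms @ 13/2 + 283.019ms (1/2)
13. 3962.264ms @ 7 + 1132.075ms (2)

note 12 onset = 13/2b = 3679.245ms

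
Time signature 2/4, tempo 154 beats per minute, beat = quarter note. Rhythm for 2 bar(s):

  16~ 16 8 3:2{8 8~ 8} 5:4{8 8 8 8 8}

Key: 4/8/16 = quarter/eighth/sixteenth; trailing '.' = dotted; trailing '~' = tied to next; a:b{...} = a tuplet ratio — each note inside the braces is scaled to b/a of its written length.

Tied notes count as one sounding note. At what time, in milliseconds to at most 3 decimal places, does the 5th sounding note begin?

1. 0.0ms @ 0 + 194.805ms (1/2)
2. 194.805ms @ 1/2 + 194.805ms (1/2)
3. 389.61ms @ 1 + 129.87ms (1/3)
4. 519.481ms @ 4/3 + 259.74ms (2/3)
5. 779.221ms @ 2 + 155.844ms (2/5)
6. 935.065ms @ 12/5 + 155.844ms (2/5)
7. 1090.909ms @ 14/5 + 155.844ms (2/5)
8. 1246.753ms @ 16/5 + 155.844ms (2/5)
9. 1402.597ms @ 18/5 + 155.844ms (2/5)

note 5 onset = 2b = 779.221ms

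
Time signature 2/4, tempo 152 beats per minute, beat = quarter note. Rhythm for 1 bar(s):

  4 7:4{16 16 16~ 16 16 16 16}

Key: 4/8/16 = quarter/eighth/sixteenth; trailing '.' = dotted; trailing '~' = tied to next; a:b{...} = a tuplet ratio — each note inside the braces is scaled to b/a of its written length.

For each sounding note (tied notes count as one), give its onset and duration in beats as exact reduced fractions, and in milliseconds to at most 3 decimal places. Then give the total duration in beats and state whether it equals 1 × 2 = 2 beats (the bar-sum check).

1) 0.0ms=0b +394.737ms=1b
2) 394.737ms=1b +56.391ms=1/7b
3) 451.128ms=8/7b +56.391ms=1/7b
4) 507.519ms=9/7b +112.782ms=2/7b
5) 620.301ms=11/7b +56.391ms=1/7b
6) 676.692ms=12/7b +56.391ms=1/7b
7) 733.083ms=13/7b +56.391ms=1/7b
Σ=2b of 2 (152bpm 2/4) — PASS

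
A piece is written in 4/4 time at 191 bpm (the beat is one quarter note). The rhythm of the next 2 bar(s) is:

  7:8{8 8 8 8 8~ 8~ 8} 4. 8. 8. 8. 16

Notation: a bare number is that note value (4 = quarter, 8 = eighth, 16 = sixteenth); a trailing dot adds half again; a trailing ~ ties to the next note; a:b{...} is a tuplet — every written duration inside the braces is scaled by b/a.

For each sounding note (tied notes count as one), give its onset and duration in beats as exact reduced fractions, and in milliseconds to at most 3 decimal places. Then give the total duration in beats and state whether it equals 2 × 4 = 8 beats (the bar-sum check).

1) 0.0ms=0b +179.506ms=4/7b
2) 179.506ms=4/7b +179.506ms=4/7b
3) 359.013ms=8/7b +179.506ms=4/7b
4) 538.519ms=12/7b +179.506ms=4/7b
5) 718.025ms=16/7b +538.519ms=12/7b
6) 1256.545ms=4b +471.204ms=3/2b
7) 1727.749ms=11/2b +235.602ms=3/4b
8) 1963.351ms=25/4b +235.602ms=3/4b
9) 2198.953ms=7b +235.602ms=3/4b
10) 2434.555ms=31/4b +78.534ms=1/4b
Σ=8b of 8 (191bpm 4/4) — PASS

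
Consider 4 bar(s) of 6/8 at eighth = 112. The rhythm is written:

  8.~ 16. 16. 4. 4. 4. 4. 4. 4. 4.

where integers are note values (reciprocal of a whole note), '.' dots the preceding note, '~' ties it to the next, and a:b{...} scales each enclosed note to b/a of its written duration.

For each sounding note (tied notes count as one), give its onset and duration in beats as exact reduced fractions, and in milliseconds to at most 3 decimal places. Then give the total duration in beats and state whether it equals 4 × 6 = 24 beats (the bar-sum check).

1) 0.0ms=0b +1205.357ms=9/4b
2) 1205.357ms=9/4b +401.786ms=3/4b
3) 1607.143ms=3b +1607.143ms=3b
4) 3214.286ms=6b +1607.143ms=3b
5) 4821.429ms=9b +1607.143ms=3b
6) 6428.571ms=12b +1607.143ms=3b
7) 8035.714ms=15b +1607.143ms=3b
8) 9642.857ms=18b +1607.143ms=3b
9) 11250.0ms=21b +1607.143ms=3b
Σ=24b of 24 (112bpm 6/8) — PASS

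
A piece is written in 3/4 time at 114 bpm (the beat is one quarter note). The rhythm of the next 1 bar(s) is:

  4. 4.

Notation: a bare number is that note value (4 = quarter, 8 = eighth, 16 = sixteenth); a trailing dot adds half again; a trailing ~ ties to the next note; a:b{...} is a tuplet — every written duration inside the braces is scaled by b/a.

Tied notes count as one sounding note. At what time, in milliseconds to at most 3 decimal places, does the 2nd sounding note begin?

note 2 onset = 3/2b = 789.474ms

1. 0.0ms @ 0 + 789.474ms (3/2)
2. 789.474ms @ 3/2 + 789.474ms (3/2)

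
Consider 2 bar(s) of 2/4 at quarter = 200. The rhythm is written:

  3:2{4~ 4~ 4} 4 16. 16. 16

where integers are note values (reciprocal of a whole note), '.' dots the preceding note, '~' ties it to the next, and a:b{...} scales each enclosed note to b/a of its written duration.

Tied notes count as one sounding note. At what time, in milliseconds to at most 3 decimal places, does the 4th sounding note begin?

note 4 onset = 27/8b = 1012.5ms

1. 0.0ms @ 0 + 600.0ms (2)
2. 600.0ms @ 2 + 300.0ms (1)
3. 900.0ms @ 3 + 112.5ms (3/8)
4. 1012.5ms @ 27/8 + 112.5ms (3/8)
5. 1125.0ms @ 15/4 + 75.0ms (1/4)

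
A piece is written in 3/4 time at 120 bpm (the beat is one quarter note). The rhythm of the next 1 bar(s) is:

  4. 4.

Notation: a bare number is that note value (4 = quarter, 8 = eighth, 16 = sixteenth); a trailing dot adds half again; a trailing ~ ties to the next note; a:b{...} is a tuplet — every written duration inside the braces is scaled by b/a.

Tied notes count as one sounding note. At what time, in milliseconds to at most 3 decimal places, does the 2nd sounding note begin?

note 2 onset = 3/2b = 750.0ms

1. 0.0ms @ 0 + 750.0ms (3/2)
2. 750.0ms @ 3/2 + 750.0ms (3/2)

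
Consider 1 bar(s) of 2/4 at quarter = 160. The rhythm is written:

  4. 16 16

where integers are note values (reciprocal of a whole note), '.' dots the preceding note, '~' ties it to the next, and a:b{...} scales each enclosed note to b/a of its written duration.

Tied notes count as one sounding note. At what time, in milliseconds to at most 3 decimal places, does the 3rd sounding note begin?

note 3 onset = 7/4b = 656.25ms

1. 0.0ms @ 0 + 562.5ms (3/2)
2. 562.5ms @ 3/2 + 93.75ms (1/4)
3. 656.25ms @ 7/4 + 93.75ms (1/4)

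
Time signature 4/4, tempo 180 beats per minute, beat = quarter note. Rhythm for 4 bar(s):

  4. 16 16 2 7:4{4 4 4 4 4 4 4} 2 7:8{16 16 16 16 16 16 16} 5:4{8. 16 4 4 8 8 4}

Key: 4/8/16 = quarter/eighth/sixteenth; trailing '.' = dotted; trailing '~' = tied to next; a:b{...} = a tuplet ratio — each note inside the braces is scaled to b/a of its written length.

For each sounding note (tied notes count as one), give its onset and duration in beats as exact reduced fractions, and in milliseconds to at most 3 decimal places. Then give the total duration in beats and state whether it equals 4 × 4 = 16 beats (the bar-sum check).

1) 0.0ms=0b +500.0ms=3/2b
2) 500.0ms=3/2b +83.333ms=1/4b
3) 583.333ms=7/4b +83.333ms=1/4b
4) 666.667ms=2b +666.667ms=2b
5) 1333.333ms=4b +190.476ms=4/7b
6) 1523.81ms=32/7b +190.476ms=4/7b
7) 1714.286ms=36/7b +190.476ms=4/7b
8) 1904.762ms=40/7b +190.476ms=4/7b
9) 2095.238ms=44/7b +190.476ms=4/7b
10) 2285.714ms=48/7b +190.476ms=4/7b
11) 2476.19ms=52/7b +190.476ms=4/7b
12) 2666.667ms=8b +666.667ms=2b
13) 3333.333ms=10b +95.238ms=2/7b
14) 3428.571ms=72/7b +95.238ms=2/7b
15) 3523.81ms=74/7b +95.238ms=2/7b
16) 3619.048ms=76/7b +95.238ms=2/7b
17) 3714.286ms=78/7b +95.238ms=2/7b
18) 3809.524ms=80/7b +95.238ms=2/7b
19) 3904.762ms=82/7b +95.238ms=2/7b
20) 4000.0ms=12b +200.0ms=3/5b
21) 4200.0ms=63/5b +66.667ms=1/5b
22) 4266.667ms=64/5b +266.667ms=4/5b
23) 4533.333ms=68/5b +266.667ms=4/5b
24) 4800.0ms=72/5b +133.333ms=2/5b
25) 4933.333ms=74/5b +133.333ms=2/5b
26) 5066.667ms=76/5b +266.667ms=4/5b
Σ=16b of 16 (180bpm 4/4) — PASS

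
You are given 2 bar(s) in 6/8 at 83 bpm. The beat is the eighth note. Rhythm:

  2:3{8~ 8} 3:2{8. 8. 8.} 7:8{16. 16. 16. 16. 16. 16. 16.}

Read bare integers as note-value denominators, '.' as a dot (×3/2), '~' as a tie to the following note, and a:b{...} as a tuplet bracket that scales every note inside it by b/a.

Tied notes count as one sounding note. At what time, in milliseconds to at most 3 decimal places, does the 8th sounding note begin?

1. 0.0ms @ 0 + 2168.675ms (3)
2. 2168.675ms @ 3 + 722.892ms (1)
3. 2891.566ms @ 4 + 722.892ms (1)
4. 3614.458ms @ 5 + 722.892ms (1)
5. 4337.349ms @ 6 + 619.621ms (6/7)
6. 4956.971ms @ 48/7 + 619.621ms (6/7)
7. 5576.592ms @ 54/7 + 619.621ms (6/7)
8. 6196.213ms @ 60/7 + 619.621ms (6/7)
9. 6815.835ms @ 66/7 + 619.621ms (6/7)
10. 7435.456ms @ 72/7 + 619.621ms (6/7)
11. 8055.077ms @ 78/7 + 619.621ms (6/7)

note 8 onset = 60/7b = 6196.213ms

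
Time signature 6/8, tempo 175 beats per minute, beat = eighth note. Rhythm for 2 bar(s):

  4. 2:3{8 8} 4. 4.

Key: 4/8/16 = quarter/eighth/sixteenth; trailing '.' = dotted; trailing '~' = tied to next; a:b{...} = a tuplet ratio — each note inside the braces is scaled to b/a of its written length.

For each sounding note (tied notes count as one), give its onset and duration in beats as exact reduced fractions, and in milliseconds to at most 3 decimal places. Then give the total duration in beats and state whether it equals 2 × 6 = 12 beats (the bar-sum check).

1) 0.0ms=0b +1028.571ms=3b
2) 1028.571ms=3b +514.286ms=3/2b
3) 1542.857ms=9/2b +514.286ms=3/2b
4) 2057.143ms=6b +1028.571ms=3b
5) 3085.714ms=9b +1028.571ms=3b
Σ=12b of 12 (175bpm 6/8) — PASS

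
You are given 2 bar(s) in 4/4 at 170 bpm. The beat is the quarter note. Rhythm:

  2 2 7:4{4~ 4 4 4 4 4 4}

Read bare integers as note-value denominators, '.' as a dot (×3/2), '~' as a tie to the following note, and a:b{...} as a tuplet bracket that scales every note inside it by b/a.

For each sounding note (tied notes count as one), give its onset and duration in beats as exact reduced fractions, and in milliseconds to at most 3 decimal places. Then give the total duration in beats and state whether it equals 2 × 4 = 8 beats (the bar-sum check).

1) 0.0ms=0b +705.882ms=2b
2) 705.882ms=2b +705.882ms=2b
3) 1411.765ms=4b +403.361ms=8/7b
4) 1815.126ms=36/7b +201.681ms=4/7b
5) 2016.807ms=40/7b +201.681ms=4/7b
6) 2218.487ms=44/7b +201.681ms=4/7b
7) 2420.168ms=48/7b +201.681ms=4/7b
8) 2621.849ms=52/7b +201.681ms=4/7b
Σ=8b of 8 (170bpm 4/4) — PASS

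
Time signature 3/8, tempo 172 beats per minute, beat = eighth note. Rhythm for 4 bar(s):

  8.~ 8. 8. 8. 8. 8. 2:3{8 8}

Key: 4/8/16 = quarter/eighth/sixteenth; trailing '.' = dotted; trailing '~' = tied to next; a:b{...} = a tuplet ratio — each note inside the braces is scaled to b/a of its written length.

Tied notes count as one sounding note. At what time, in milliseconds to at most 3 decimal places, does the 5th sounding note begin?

1. 0.0ms @ 0 + 1046.512ms (3)
2. 1046.512ms @ 3 + 523.256ms (3/2)
3. 1569.767ms @ 9/2 + 523.256ms (3/2)
4. 2093.023ms @ 6 + 523.256ms (3/2)
5. 2616.279ms @ 15/2 + 523.256ms (3/2)
6. 3139.535ms @ 9 + 523.256ms (3/2)
7. 3662.791ms @ 21/2 + 523.256ms (3/2)

note 5 onset = 15/2b = 2616.279ms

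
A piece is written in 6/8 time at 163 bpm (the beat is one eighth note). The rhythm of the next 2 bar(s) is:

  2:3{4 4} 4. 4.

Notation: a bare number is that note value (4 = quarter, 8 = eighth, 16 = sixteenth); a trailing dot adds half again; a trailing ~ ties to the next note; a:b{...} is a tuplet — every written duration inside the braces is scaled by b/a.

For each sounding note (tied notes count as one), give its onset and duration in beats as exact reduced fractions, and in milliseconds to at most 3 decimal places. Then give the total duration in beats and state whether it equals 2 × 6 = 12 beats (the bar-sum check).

1) 0.0ms=0b +1104.294ms=3b
2) 1104.294ms=3b +1104.294ms=3b
3) 2208.589ms=6b +1104.294ms=3b
4) 3312.883ms=9b +1104.294ms=3b
Σ=12b of 12 (163bpm 6/8) — PASS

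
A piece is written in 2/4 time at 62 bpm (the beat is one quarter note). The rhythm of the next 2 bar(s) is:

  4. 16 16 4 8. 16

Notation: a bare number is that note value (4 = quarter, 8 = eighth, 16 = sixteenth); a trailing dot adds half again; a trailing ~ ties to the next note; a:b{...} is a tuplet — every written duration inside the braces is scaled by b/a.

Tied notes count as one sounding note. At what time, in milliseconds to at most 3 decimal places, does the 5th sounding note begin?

1. 0.0ms @ 0 + 1451.613ms (3/2)
2. 1451.613ms @ 3/2 + 241.935ms (1/4)
3. 1693.548ms @ 7/4 + 241.935ms (1/4)
4. 1935.484ms @ 2 + 967.742ms (1)
5. 2903.226ms @ 3 + 725.806ms (3/4)
6. 3629.032ms @ 15/4 + 241.935ms (1/4)

note 5 onset = 3b = 2903.226ms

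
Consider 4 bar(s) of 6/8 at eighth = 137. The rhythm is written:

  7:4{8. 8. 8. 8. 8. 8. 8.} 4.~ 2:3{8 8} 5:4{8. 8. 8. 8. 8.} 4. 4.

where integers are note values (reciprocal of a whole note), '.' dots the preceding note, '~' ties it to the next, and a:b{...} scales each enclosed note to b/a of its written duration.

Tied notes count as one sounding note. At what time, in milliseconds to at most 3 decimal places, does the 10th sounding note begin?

1. 0.0ms @ 0 + 375.391ms (6/7)
2. 375.391ms @ 6/7 + 375.391ms (6/7)
3. 750.782ms @ 12/7 + 375.391ms (6/7)
4. 1126.173ms @ 18/7 + 375.391ms (6/7)
5. 1501.564ms @ 24/7 + 375.391ms (6/7)
6. 1876.955ms @ 30/7 + 375.391ms (6/7)
7. 2252.346ms @ 36/7 + 375.391ms (6/7)
8. 2627.737ms @ 6 + 1970.803ms (9/2)
9. 4598.54ms @ 21/2 + 656.934ms (3/2)
10. 5255.474ms @ 12 + 525.547ms (6/5)
11. 5781.022ms @ 66/5 + 525.547ms (6/5)
12. 6306.569ms @ 72/5 + 525.547ms (6/5)
13. 6832.117ms @ 78/5 + 525.547ms (6/5)
14. 7357.664ms @ 84/5 + 525.547ms (6/5)
15. 7883.212ms @ 18 + 1313.869ms (3)
16. 9197.08ms @ 21 + 1313.869ms (3)

note 10 onset = 12b = 5255.474ms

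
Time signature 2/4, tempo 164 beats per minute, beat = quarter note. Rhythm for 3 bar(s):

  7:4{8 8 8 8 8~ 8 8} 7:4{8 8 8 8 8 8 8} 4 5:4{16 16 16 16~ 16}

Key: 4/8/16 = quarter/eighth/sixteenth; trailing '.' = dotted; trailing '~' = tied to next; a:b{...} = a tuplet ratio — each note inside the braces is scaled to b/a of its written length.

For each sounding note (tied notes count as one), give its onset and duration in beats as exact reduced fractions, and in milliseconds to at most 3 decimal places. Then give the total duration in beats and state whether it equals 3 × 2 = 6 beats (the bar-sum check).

1) 0.0ms=0b +104.53ms=2/7b
2) 104.53ms=2/7b +104.53ms=2/7b
3) 209.059ms=4/7b +104.53ms=2/7b
4) 313.589ms=6/7b +104.53ms=2/7b
5) 418.118ms=8/7b +209.059ms=4/7b
6) 627.178ms=12/7b +104.53ms=2/7b
7) 731.707ms=2b +104.53ms=2/7b
8) 836.237ms=16/7b +104.53ms=2/7b
9) 940.767ms=18/7b +104.53ms=2/7b
10) 1045.296ms=20/7b +104.53ms=2/7b
11) 1149.826ms=22/7b +104.53ms=2/7b
12) 1254.355ms=24/7b +104.53ms=2/7b
13) 1358.885ms=26/7b +104.53ms=2/7b
14) 1463.415ms=4b +365.854ms=1b
15) 1829.268ms=5b +73.171ms=1/5b
16) 1902.439ms=26/5b +73.171ms=1/5b
17) 1975.61ms=27/5b +73.171ms=1/5b
18) 2048.78ms=28/5b +146.341ms=2/5b
Σ=6b of 6 (164bpm 2/4) — PASS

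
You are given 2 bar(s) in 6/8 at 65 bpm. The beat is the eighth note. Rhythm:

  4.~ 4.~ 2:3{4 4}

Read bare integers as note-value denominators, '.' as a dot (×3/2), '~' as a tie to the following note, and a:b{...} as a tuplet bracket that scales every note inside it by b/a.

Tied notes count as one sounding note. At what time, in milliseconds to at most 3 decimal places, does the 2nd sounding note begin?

1. 0.0ms @ 0 + 8307.692ms (9)
2. 8307.692ms @ 9 + 2769.231ms (3)

note 2 onset = 9b = 8307.692ms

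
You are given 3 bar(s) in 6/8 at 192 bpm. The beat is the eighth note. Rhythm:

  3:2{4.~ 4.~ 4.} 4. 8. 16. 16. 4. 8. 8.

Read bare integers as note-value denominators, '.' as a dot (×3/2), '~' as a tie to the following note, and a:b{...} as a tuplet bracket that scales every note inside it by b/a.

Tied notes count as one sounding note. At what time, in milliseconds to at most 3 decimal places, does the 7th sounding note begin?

1. 0.0ms @ 0 + 1875.0ms (6)
2. 1875.0ms @ 6 + 937.5ms (3)
3. 2812.5ms @ 9 + 468.75ms (3/2)
4. 3281.25ms @ 21/2 + 234.375ms (3/4)
5. 3515.625ms @ 45/4 + 234.375ms (3/4)
6. 3750.0ms @ 12 + 937.5ms (3)
7. 4687.5ms @ 15 + 468.75ms (3/2)
8. 5156.25ms @ 33/2 + 468.75ms (3/2)

note 7 onset = 15b = 4687.5ms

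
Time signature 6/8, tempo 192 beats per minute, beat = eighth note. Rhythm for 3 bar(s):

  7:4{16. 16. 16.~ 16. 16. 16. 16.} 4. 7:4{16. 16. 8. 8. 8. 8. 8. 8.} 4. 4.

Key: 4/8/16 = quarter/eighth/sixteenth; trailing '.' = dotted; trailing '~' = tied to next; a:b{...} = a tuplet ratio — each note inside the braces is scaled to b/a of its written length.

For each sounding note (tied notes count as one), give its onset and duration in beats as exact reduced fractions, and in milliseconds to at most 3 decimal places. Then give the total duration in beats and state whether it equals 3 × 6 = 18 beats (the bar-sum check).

1) 0.0ms=0b +133.929ms=3/7b
2) 133.929ms=3/7b +133.929ms=3/7b
3) 267.857ms=6/7b +267.857ms=6/7b
4) 535.714ms=12/7b +133.929ms=3/7b
5) 669.643ms=15/7b +133.929ms=3/7b
6) 803.571ms=18/7b +133.929ms=3/7b
7) 937.5ms=3b +937.5ms=3b
8) 1875.0ms=6b +133.929ms=3/7b
9) 2008.929ms=45/7b +133.929ms=3/7b
10) 2142.857ms=48/7b +267.857ms=6/7b
11) 2410.714ms=54/7b +267.857ms=6/7b
12) 2678.571ms=60/7b +267.857ms=6/7b
13) 2946.429ms=66/7b +267.857ms=6/7b
14) 3214.286ms=72/7b +267.857ms=6/7b
15) 3482.143ms=78/7b +267.857ms=6/7b
16) 3750.0ms=12b +937.5ms=3b
17) 4687.5ms=15b +937.5ms=3b
Σ=18b of 18 (192bpm 6/8) — PASS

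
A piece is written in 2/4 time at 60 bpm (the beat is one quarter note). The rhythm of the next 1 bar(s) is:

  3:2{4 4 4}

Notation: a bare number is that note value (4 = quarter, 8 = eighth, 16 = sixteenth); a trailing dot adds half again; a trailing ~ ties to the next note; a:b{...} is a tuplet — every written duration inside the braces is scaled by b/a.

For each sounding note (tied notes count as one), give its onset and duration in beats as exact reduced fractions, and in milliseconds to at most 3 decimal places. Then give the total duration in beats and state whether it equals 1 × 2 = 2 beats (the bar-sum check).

1) 0.0ms=0b +666.667ms=2/3b
2) 666.667ms=2/3b +666.667ms=2/3b
3) 1333.333ms=4/3b +666.667ms=2/3b
Σ=2b of 2 (60bpm 2/4) — PASS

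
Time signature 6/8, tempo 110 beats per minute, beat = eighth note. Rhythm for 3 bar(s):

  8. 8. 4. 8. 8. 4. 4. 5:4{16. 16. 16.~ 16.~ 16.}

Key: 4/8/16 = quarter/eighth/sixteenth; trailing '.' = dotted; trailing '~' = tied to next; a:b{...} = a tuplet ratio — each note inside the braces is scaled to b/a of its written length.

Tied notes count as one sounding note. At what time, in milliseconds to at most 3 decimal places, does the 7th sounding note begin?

note 7 onset = 12b = 6545.455ms

1. 0.0ms @ 0 + 818.182ms (3/2)
2. 818.182ms @ 3/2 + 818.182ms (3/2)
3. 1636.364ms @ 3 + 1636.364ms (3)
4. 3272.727ms @ 6 + 818.182ms (3/2)
5. 4090.909ms @ 15/2 + 818.182ms (3/2)
6. 4909.091ms @ 9 + 1636.364ms (3)
7. 6545.455ms @ 12 + 1636.364ms (3)
8. 8181.818ms @ 15 + 327.273ms (3/5)
9. 8509.091ms @ 78/5 + 327.273ms (3/5)
10. 8836.364ms @ 81/5 + 981.818ms (9/5)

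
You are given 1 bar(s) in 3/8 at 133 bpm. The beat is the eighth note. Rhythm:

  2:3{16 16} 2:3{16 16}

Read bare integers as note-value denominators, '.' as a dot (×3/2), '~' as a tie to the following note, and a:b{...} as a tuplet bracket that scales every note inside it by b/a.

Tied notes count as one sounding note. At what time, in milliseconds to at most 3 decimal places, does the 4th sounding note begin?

note 4 onset = 9/4b = 1015.038ms

1. 0.0ms @ 0 + 338.346ms (3/4)
2. 338.346ms @ 3/4 + 338.346ms (3/4)
3. 676.692ms @ 3/2 + 338.346ms (3/4)
4. 1015.038ms @ 9/4 + 338.346ms (3/4)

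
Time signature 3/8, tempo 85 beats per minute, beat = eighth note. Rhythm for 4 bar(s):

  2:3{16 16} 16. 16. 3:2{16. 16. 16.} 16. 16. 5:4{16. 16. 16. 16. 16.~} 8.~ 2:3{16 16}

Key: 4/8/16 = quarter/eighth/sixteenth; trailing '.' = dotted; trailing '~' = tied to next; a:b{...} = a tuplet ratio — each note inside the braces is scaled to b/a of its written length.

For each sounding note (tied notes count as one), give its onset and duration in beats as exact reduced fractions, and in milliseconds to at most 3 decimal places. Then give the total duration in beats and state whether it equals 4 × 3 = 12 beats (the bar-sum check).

1) 0.0ms=0b +529.412ms=3/4b
2) 529.412ms=3/4b +529.412ms=3/4b
3) 1058.824ms=3/2b +529.412ms=3/4b
4) 1588.235ms=9/4b +529.412ms=3/4b
5) 2117.647ms=3b +352.941ms=1/2b
6) 2470.588ms=7/2b +352.941ms=1/2b
7) 2823.529ms=4b +352.941ms=1/2b
8) 3176.471ms=9/2b +529.412ms=3/4b
9) 3705.882ms=21/4b +529.412ms=3/4b
10) 4235.294ms=6b +423.529ms=3/5b
11) 4658.824ms=33/5b +423.529ms=3/5b
12) 5082.353ms=36/5b +423.529ms=3/5b
13) 5505.882ms=39/5b +423.529ms=3/5b
14) 5929.412ms=42/5b +2011.765ms=57/20b
15) 7941.176ms=45/4b +529.412ms=3/4b
Σ=12b of 12 (85bpm 3/8) — PASS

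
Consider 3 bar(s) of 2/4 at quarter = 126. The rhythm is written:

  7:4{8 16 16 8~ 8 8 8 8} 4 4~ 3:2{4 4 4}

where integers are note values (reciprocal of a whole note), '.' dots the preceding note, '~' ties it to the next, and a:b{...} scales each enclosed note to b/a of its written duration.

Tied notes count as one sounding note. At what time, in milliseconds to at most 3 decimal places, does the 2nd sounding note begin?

1. 0.0ms @ 0 + 136.054ms (2/7)
2. 136.054ms @ 2/7 + 68.027ms (1/7)
3. 204.082ms @ 3/7 + 68.027ms (1/7)
4. 272.109ms @ 4/7 + 272.109ms (4/7)
5. 544.218ms @ 8/7 + 136.054ms (2/7)
6. 680.272ms @ 10/7 + 136.054ms (2/7)
7. 816.327ms @ 12/7 + 136.054ms (2/7)
8. 952.381ms @ 2 + 476.19ms (1)
9. 1428.571ms @ 3 + 793.651ms (5/3)
10. 2222.222ms @ 14/3 + 317.46ms (2/3)
11. 2539.683ms @ 16/3 + 317.46ms (2/3)

note 2 onset = 2/7b = 136.054ms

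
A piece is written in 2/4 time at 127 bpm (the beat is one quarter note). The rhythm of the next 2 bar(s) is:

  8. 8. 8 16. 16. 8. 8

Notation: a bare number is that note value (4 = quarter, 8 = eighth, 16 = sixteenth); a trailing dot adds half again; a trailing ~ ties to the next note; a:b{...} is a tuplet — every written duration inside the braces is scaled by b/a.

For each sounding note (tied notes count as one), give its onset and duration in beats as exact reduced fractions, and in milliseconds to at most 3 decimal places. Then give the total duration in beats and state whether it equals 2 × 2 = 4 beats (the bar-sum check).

1) 0.0ms=0b +354.331ms=3/4b
2) 354.331ms=3/4b +354.331ms=3/4b
3) 708.661ms=3/2b +236.22ms=1/2b
4) 944.882ms=2b +177.165ms=3/8b
5) 1122.047ms=19/8b +177.165ms=3/8b
6) 1299.213ms=11/4b +354.331ms=3/4b
7) 1653.543ms=7/2b +236.22ms=1/2b
Σ=4b of 4 (127bpm 2/4) — PASS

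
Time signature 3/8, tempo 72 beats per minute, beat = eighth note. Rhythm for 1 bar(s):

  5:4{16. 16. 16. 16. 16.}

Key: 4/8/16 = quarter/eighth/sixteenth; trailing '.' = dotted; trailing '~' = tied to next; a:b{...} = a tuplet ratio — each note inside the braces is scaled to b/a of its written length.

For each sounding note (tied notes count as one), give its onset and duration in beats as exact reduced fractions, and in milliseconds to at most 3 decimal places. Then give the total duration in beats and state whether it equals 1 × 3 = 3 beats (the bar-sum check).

1) 0.0ms=0b +500.0ms=3/5b
2) 500.0ms=3/5b +500.0ms=3/5b
3) 1000.0ms=6/5b +500.0ms=3/5b
4) 1500.0ms=9/5b +500.0ms=3/5b
5) 2000.0ms=12/5b +500.0ms=3/5b
Σ=3b of 3 (72bpm 3/8) — PASS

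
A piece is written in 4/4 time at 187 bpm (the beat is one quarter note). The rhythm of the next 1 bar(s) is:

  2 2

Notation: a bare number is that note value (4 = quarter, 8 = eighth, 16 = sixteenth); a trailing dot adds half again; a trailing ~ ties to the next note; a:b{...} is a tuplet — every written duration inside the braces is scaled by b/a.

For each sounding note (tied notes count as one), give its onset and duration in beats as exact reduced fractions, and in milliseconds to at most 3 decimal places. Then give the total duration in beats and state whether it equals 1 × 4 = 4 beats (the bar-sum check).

1) 0.0ms=0b +641.711ms=2b
2) 641.711ms=2b +641.711ms=2b
Σ=4b of 4 (187bpm 4/4) — PASS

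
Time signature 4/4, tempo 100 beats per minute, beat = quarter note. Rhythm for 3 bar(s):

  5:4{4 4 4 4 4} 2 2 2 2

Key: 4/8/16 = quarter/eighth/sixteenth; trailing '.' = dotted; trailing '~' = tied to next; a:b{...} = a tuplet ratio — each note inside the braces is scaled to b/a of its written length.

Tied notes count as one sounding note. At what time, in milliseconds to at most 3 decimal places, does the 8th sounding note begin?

1. 0.0ms @ 0 + 480.0ms (4/5)
2. 480.0ms @ 4/5 + 480.0ms (4/5)
3. 960.0ms @ 8/5 + 480.0ms (4/5)
4. 1440.0ms @ 12/5 + 480.0ms (4/5)
5. 1920.0ms @ 16/5 + 480.0ms (4/5)
6. 2400.0ms @ 4 + 1200.0ms (2)
7. 3600.0ms @ 6 + 1200.0ms (2)
8. 4800.0ms @ 8 + 1200.0ms (2)
9. 6000.0ms @ 10 + 1200.0ms (2)

note 8 onset = 8b = 4800.0ms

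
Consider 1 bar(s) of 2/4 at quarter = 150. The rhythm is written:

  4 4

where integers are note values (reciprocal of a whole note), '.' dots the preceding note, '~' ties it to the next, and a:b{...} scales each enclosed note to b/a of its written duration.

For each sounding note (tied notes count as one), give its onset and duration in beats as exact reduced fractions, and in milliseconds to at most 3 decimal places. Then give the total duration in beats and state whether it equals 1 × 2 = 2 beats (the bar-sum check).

1) 0.0ms=0b +400.0ms=1b
2) 400.0ms=1b +400.0ms=1b
Σ=2b of 2 (150bpm 2/4) — PASS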